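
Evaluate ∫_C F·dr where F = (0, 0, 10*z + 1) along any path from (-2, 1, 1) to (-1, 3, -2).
12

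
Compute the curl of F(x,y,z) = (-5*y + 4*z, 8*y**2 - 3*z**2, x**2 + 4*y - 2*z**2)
(6*z + 4, 4 - 2*x, 5)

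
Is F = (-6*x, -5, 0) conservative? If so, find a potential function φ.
Yes, F is conservative. φ = -3*x**2 - 5*y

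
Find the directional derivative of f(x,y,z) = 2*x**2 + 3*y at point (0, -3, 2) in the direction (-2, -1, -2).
-1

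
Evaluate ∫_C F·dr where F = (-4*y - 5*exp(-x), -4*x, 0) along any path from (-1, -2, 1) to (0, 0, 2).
13 - 5*E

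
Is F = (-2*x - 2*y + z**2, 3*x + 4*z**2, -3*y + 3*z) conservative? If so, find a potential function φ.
No, ∇×F = (-8*z - 3, 2*z, 5) ≠ 0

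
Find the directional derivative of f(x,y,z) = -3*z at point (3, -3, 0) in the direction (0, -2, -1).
3*sqrt(5)/5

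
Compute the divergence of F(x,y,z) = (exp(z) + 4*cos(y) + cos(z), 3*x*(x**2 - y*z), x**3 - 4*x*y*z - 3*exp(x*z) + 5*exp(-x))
x*(-4*y - 3*z - 3*exp(x*z))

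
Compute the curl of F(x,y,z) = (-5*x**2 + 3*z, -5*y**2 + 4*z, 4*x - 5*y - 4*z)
(-9, -1, 0)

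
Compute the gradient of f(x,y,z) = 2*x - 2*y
(2, -2, 0)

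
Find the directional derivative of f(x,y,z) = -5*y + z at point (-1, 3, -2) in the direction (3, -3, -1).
14*sqrt(19)/19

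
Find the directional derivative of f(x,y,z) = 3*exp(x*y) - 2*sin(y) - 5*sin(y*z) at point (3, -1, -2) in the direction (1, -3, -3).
3*sqrt(19)*(-10 + 2*exp(3)*cos(1) - 15*exp(3)*cos(2))*exp(-3)/19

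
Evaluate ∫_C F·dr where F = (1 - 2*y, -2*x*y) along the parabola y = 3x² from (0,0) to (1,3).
-41/5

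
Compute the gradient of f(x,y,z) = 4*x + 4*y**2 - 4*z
(4, 8*y, -4)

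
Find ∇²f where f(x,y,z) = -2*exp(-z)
-2*exp(-z)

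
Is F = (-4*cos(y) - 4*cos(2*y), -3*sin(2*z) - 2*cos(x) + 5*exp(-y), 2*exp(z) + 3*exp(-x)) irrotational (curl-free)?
No, ∇×F = (6*cos(2*z), 3*exp(-x), 2*sin(x) - 4*sin(y) - 8*sin(2*y))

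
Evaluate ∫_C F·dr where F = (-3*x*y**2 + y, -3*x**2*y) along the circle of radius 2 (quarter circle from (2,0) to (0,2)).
-pi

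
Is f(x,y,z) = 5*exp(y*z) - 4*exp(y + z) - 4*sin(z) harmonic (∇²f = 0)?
No, ∇²f = 5*y**2*exp(y*z) + 5*z**2*exp(y*z) - 8*exp(y + z) + 4*sin(z)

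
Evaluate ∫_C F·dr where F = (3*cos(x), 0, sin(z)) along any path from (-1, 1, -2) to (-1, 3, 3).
cos(2) - cos(3)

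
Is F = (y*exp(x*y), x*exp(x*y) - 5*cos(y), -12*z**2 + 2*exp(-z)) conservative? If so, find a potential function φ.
Yes, F is conservative. φ = -4*z**3 + exp(x*y) - 5*sin(y) - 2*exp(-z)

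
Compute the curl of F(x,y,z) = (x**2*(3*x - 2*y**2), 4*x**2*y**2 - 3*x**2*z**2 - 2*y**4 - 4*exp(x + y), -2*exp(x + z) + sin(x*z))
(6*x**2*z, -z*cos(x*z) + 2*exp(x + z), 4*x**2*y + 8*x*y**2 - 6*x*z**2 - 4*exp(x + y))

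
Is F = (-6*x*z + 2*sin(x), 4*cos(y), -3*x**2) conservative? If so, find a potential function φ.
Yes, F is conservative. φ = -3*x**2*z + 4*sin(y) - 2*cos(x)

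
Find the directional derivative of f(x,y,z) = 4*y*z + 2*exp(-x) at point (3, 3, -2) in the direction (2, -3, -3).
2*sqrt(22)*(-3*exp(3) - 1)*exp(-3)/11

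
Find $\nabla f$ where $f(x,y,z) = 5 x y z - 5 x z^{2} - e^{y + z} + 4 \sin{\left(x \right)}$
(5*y*z - 5*z**2 + 4*cos(x), 5*x*z - exp(y + z), 5*x*y - 10*x*z - exp(y + z))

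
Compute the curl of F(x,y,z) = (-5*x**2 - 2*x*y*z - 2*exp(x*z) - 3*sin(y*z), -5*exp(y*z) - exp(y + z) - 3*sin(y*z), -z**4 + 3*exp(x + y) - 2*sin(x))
(5*y*exp(y*z) + 3*y*cos(y*z) + 3*exp(x + y) + exp(y + z), -2*x*y - 2*x*exp(x*z) - 3*y*cos(y*z) - 3*exp(x + y) + 2*cos(x), z*(2*x + 3*cos(y*z)))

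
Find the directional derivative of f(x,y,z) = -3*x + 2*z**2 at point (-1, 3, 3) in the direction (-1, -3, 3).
39*sqrt(19)/19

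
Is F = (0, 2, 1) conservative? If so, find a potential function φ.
Yes, F is conservative. φ = 2*y + z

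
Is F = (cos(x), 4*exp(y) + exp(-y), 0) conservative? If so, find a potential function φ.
Yes, F is conservative. φ = 4*exp(y) + sin(x) - exp(-y)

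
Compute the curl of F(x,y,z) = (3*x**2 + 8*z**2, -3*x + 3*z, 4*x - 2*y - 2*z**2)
(-5, 16*z - 4, -3)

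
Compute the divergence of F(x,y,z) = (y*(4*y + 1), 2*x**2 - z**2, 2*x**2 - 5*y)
0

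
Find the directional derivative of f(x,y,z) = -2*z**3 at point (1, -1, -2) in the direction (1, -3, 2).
-24*sqrt(14)/7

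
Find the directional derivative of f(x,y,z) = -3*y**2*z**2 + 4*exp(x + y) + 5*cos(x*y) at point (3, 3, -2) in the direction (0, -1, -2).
sqrt(5)*(-4*exp(6) - 144 + 15*sin(9))/5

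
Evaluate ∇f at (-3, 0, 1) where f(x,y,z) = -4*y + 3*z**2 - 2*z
(0, -4, 4)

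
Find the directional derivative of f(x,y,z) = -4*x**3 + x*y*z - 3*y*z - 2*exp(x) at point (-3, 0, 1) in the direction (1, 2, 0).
sqrt(5)*(-24*exp(3) - 2/5)*exp(-3)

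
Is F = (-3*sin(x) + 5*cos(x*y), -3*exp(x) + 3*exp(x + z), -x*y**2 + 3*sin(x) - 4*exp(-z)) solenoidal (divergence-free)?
No, ∇·F = -5*y*sin(x*y) - 3*cos(x) + 4*exp(-z)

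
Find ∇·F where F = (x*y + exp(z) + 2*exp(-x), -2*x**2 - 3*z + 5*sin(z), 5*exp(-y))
y - 2*exp(-x)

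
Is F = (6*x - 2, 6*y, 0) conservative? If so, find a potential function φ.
Yes, F is conservative. φ = 3*x**2 - 2*x + 3*y**2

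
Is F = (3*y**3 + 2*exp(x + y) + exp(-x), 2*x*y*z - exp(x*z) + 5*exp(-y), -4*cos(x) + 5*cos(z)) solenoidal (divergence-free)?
No, ∇·F = 2*x*z + 2*exp(x + y) - 5*sin(z) - 5*exp(-y) - exp(-x)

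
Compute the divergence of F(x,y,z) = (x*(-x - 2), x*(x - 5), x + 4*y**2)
-2*x - 2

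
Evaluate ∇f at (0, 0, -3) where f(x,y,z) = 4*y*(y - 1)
(0, -4, 0)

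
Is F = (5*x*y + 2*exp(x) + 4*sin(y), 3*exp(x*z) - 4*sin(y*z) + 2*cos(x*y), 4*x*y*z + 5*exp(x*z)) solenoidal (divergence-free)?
No, ∇·F = 4*x*y + 5*x*exp(x*z) - 2*x*sin(x*y) + 5*y - 4*z*cos(y*z) + 2*exp(x)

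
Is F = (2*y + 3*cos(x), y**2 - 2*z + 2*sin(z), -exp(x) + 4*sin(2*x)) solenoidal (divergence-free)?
No, ∇·F = 2*y - 3*sin(x)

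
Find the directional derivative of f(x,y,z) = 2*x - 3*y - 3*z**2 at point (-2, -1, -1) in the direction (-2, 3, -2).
-25*sqrt(17)/17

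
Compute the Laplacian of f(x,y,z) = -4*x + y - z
0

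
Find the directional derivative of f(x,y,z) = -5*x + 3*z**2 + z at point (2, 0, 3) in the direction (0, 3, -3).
-19*sqrt(2)/2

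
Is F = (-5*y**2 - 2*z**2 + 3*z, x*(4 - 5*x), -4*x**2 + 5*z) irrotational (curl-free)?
No, ∇×F = (0, 8*x - 4*z + 3, -10*x + 10*y + 4)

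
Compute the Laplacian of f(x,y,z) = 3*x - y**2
-2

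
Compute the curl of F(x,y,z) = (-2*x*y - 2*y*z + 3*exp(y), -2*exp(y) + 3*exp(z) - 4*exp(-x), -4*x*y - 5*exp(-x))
(-4*x - 3*exp(z), 2*y - 5*exp(-x), 2*x + 2*z - 3*exp(y) + 4*exp(-x))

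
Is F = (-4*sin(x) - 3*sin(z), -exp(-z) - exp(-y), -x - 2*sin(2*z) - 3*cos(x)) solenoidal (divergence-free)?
No, ∇·F = -4*cos(x) - 4*cos(2*z) + exp(-y)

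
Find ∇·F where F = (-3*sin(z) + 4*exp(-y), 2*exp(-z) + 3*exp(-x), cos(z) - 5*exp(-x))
-sin(z)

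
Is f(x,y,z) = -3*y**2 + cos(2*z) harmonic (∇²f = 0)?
No, ∇²f = -4*cos(2*z) - 6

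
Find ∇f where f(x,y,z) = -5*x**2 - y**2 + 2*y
(-10*x, 2 - 2*y, 0)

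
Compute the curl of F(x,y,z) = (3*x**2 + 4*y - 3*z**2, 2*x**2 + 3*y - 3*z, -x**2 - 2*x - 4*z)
(3, 2*x - 6*z + 2, 4*x - 4)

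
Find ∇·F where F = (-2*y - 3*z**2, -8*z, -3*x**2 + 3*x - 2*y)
0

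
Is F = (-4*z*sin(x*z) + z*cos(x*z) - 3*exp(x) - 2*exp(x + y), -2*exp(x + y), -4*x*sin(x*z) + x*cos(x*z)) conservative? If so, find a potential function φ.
Yes, F is conservative. φ = -3*exp(x) - 2*exp(x + y) + sin(x*z) + 4*cos(x*z)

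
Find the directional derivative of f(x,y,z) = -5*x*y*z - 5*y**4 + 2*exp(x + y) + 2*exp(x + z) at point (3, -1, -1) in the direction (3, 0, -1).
sqrt(10)*(-3 + exp(2))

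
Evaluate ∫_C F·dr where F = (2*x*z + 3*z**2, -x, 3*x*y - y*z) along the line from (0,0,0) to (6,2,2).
262/3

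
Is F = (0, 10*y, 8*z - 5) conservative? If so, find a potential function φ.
Yes, F is conservative. φ = 5*y**2 + 4*z**2 - 5*z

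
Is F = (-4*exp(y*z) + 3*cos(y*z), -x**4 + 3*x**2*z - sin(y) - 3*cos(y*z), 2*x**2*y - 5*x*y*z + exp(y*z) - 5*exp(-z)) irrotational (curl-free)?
No, ∇×F = (-x**2 - 5*x*z - 3*y*sin(y*z) + z*exp(y*z), y*(-4*x + 5*z - 4*exp(y*z) - 3*sin(y*z)), -4*x**3 + 6*x*z + 4*z*exp(y*z) + 3*z*sin(y*z))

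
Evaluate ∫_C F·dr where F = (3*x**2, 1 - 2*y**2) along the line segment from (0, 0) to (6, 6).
78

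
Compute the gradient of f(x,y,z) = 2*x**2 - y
(4*x, -1, 0)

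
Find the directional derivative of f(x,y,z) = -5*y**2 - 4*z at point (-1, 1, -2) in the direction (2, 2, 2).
-14*sqrt(3)/3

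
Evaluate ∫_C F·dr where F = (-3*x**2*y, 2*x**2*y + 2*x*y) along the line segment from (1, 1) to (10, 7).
-5289/2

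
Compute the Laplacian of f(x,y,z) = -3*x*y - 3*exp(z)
-3*exp(z)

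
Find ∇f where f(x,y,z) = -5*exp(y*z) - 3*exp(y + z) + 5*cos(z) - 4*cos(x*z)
(4*z*sin(x*z), -5*z*exp(y*z) - 3*exp(y + z), 4*x*sin(x*z) - 5*y*exp(y*z) - 3*exp(y + z) - 5*sin(z))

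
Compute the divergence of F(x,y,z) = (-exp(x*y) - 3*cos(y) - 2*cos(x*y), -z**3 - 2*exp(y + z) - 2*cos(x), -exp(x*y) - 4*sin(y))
-y*exp(x*y) + 2*y*sin(x*y) - 2*exp(y + z)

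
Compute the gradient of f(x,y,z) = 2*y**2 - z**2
(0, 4*y, -2*z)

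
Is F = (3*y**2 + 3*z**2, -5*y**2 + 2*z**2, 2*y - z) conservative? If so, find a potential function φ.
No, ∇×F = (2 - 4*z, 6*z, -6*y) ≠ 0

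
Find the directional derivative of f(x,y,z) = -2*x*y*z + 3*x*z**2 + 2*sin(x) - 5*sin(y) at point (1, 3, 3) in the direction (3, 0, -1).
3*sqrt(10)*(2*cos(1) + 5)/10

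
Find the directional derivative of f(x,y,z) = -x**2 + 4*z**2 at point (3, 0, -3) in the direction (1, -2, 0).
-6*sqrt(5)/5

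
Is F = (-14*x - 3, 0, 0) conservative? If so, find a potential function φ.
Yes, F is conservative. φ = x*(-7*x - 3)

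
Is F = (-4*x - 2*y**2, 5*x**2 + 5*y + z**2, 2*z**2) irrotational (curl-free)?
No, ∇×F = (-2*z, 0, 10*x + 4*y)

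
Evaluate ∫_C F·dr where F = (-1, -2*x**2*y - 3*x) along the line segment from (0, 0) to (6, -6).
-600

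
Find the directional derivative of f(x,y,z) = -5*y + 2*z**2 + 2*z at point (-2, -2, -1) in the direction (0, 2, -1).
-8*sqrt(5)/5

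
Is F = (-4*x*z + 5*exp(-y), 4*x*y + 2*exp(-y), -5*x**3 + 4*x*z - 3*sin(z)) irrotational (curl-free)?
No, ∇×F = (0, 15*x**2 - 4*x - 4*z, 4*y + 5*exp(-y))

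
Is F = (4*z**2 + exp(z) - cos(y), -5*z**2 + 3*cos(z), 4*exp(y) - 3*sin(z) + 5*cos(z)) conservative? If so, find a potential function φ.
No, ∇×F = (10*z + 4*exp(y) + 3*sin(z), 8*z + exp(z), -sin(y)) ≠ 0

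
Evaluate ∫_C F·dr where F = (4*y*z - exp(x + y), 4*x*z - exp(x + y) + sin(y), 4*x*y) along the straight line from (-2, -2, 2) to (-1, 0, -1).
-33 + cos(2) - exp(-1) + exp(-4)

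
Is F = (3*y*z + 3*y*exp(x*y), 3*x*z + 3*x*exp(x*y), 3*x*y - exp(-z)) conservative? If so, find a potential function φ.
Yes, F is conservative. φ = 3*x*y*z + 3*exp(x*y) + exp(-z)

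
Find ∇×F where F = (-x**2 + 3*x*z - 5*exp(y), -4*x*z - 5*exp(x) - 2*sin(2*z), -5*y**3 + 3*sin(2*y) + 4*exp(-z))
(4*x - 15*y**2 + 6*cos(2*y) + 4*cos(2*z), 3*x, -4*z - 5*exp(x) + 5*exp(y))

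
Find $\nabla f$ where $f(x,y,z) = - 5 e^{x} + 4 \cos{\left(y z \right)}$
(-5*exp(x), -4*z*sin(y*z), -4*y*sin(y*z))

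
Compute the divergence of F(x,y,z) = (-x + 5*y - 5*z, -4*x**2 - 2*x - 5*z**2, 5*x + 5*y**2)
-1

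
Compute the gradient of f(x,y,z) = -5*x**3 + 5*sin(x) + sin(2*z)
(-15*x**2 + 5*cos(x), 0, 2*cos(2*z))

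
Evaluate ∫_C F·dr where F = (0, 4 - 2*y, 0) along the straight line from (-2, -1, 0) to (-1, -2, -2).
-7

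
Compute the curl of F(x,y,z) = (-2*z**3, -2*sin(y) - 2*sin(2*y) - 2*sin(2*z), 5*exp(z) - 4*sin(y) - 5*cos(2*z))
(-4*cos(y) + 4*cos(2*z), -6*z**2, 0)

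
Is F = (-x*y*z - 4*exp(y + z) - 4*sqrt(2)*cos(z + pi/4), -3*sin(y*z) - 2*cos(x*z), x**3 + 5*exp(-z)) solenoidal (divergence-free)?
No, ∇·F = -y*z - 3*z*cos(y*z) - 5*exp(-z)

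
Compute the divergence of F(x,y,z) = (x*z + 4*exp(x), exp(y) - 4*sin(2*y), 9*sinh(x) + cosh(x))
z + 4*exp(x) + exp(y) - 8*cos(2*y)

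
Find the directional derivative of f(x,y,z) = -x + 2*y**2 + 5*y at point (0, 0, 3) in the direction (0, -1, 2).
-sqrt(5)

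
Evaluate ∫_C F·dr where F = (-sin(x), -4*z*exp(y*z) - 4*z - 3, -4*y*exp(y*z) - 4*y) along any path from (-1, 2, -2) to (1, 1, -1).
-9 - 4*exp(-1) + 4*exp(-4)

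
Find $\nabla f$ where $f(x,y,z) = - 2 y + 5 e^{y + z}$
(0, 5*exp(y + z) - 2, 5*exp(y + z))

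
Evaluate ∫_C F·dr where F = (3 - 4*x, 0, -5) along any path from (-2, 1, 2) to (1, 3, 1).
20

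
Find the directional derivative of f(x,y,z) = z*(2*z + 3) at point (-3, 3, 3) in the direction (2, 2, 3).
45*sqrt(17)/17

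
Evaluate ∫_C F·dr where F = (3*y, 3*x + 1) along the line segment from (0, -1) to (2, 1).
8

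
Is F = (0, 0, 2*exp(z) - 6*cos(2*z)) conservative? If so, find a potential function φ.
Yes, F is conservative. φ = 2*exp(z) - 3*sin(2*z)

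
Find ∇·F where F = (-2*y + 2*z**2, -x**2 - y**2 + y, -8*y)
1 - 2*y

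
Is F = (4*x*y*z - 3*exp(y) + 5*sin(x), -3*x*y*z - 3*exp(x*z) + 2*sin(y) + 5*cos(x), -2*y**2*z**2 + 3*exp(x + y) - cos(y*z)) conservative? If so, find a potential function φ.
No, ∇×F = (3*x*y + 3*x*exp(x*z) - 4*y*z**2 + z*sin(y*z) + 3*exp(x + y), 4*x*y - 3*exp(x + y), -4*x*z - 3*y*z - 3*z*exp(x*z) + 3*exp(y) - 5*sin(x)) ≠ 0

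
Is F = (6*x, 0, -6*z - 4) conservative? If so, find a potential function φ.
Yes, F is conservative. φ = 3*x**2 - 3*z**2 - 4*z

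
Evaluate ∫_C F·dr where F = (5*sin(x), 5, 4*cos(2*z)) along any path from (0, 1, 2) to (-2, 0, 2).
-5*cos(2)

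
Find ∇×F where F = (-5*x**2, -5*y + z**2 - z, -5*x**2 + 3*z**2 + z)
(1 - 2*z, 10*x, 0)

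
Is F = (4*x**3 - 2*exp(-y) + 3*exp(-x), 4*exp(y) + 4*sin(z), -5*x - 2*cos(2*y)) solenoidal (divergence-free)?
No, ∇·F = 12*x**2 + 4*exp(y) - 3*exp(-x)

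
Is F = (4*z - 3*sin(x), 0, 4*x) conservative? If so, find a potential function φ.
Yes, F is conservative. φ = 4*x*z + 3*cos(x)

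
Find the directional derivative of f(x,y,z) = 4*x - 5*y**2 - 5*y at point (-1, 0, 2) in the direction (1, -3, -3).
sqrt(19)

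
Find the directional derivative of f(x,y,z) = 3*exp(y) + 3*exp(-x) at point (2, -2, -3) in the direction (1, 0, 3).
-3*sqrt(10)*exp(-2)/10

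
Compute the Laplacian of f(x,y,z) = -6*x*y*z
0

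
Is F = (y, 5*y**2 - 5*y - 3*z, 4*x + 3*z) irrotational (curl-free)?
No, ∇×F = (3, -4, -1)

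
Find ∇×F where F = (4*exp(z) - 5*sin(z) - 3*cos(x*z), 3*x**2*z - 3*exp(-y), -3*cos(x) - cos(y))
(-3*x**2 + sin(y), 3*x*sin(x*z) + 4*exp(z) - 3*sin(x) - 5*cos(z), 6*x*z)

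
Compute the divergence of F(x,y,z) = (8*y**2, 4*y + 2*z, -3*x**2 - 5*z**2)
4 - 10*z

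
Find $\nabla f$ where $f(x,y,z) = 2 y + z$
(0, 2, 1)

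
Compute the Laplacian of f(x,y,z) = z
0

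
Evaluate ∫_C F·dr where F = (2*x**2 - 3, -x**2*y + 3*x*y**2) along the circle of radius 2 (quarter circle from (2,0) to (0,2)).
-10/3 + 3*pi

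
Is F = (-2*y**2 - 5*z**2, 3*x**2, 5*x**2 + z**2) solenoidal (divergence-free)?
No, ∇·F = 2*z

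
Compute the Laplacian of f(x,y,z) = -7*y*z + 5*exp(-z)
5*exp(-z)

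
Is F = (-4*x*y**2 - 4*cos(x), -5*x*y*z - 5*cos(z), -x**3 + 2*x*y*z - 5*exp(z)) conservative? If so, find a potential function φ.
No, ∇×F = (5*x*y + 2*x*z - 5*sin(z), 3*x**2 - 2*y*z, y*(8*x - 5*z)) ≠ 0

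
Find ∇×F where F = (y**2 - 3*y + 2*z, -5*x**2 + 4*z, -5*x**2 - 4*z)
(-4, 10*x + 2, -10*x - 2*y + 3)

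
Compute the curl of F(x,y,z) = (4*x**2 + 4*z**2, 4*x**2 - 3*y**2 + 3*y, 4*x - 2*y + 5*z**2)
(-2, 8*z - 4, 8*x)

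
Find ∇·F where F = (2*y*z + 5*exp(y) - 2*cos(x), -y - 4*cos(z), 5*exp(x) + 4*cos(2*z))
2*sin(x) - 8*sin(2*z) - 1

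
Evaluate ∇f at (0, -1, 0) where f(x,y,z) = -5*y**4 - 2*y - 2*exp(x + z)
(-2, 18, -2)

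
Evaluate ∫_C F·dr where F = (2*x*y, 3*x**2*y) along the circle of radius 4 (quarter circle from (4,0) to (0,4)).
448/3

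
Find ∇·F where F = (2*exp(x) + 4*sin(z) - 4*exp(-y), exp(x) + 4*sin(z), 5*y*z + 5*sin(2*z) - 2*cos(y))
5*y + 2*exp(x) + 10*cos(2*z)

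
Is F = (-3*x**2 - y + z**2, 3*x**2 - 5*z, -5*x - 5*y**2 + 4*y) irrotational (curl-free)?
No, ∇×F = (9 - 10*y, 2*z + 5, 6*x + 1)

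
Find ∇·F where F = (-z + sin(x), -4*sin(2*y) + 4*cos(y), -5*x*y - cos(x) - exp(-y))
-4*sin(y) + cos(x) - 8*cos(2*y)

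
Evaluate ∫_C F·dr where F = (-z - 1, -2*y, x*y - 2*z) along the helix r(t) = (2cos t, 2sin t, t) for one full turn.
4*pi*(-pi - 1)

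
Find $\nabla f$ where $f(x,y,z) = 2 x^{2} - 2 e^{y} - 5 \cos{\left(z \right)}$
(4*x, -2*exp(y), 5*sin(z))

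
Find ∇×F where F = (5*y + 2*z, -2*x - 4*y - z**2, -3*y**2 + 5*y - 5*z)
(-6*y + 2*z + 5, 2, -7)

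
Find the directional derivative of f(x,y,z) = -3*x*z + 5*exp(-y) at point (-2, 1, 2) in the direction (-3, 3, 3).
sqrt(3)*(-5 + 12*E)*exp(-1)/3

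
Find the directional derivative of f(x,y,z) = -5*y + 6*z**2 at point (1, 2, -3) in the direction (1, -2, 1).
-13*sqrt(6)/3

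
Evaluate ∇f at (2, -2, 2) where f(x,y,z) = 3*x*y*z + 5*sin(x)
(-12 + 5*cos(2), 12, -12)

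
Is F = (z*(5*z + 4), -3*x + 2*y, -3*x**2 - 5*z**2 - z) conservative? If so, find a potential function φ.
No, ∇×F = (0, 6*x + 10*z + 4, -3) ≠ 0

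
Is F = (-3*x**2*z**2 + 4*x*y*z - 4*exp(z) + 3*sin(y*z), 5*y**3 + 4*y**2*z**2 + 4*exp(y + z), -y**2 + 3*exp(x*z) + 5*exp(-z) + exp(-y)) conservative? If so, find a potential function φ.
No, ∇×F = (-8*y**2*z - 2*y - 4*exp(y + z) - exp(-y), -6*x**2*z + 4*x*y + 3*y*cos(y*z) - 3*z*exp(x*z) - 4*exp(z), -z*(4*x + 3*cos(y*z))) ≠ 0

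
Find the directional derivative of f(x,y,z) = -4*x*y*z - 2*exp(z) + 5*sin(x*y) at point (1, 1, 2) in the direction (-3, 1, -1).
2*sqrt(11)*(-5*cos(1) + exp(2) + 10)/11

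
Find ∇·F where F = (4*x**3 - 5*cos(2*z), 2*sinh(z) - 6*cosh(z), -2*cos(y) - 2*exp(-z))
12*x**2 + 2*exp(-z)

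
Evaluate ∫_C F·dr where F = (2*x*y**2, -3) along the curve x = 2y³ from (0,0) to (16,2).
762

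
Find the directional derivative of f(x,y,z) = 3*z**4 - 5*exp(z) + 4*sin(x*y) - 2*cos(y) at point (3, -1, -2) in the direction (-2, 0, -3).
sqrt(13)*(8*exp(2)*cos(3) + 15 + 288*exp(2))*exp(-2)/13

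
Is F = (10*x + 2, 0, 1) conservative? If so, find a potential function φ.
Yes, F is conservative. φ = 5*x**2 + 2*x + z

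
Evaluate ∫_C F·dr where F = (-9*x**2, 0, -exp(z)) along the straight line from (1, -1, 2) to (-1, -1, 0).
5 + exp(2)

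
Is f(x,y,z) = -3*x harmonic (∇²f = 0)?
Yes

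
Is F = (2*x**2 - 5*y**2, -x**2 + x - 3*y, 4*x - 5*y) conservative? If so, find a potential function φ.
No, ∇×F = (-5, -4, -2*x + 10*y + 1) ≠ 0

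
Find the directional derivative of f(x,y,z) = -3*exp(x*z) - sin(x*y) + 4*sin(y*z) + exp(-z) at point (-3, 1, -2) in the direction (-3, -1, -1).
sqrt(11)*(-27*exp(6) + 4*cos(2) + exp(2))/11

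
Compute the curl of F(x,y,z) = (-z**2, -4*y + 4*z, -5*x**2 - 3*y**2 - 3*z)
(-6*y - 4, 10*x - 2*z, 0)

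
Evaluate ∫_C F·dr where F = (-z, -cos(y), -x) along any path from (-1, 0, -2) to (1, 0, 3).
-1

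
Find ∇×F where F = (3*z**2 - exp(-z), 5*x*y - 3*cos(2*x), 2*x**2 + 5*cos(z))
(0, -4*x + 6*z + exp(-z), 5*y + 6*sin(2*x))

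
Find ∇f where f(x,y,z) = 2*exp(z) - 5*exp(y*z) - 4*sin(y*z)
(0, -z*(5*exp(y*z) + 4*cos(y*z)), -5*y*exp(y*z) - 4*y*cos(y*z) + 2*exp(z))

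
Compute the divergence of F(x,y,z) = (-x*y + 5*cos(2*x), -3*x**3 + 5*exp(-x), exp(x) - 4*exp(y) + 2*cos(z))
-y - 10*sin(2*x) - 2*sin(z)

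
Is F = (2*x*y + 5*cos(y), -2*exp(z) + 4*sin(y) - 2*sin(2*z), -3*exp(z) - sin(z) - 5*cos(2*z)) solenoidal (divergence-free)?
No, ∇·F = 2*y - 3*exp(z) + 10*sin(2*z) + 4*cos(y) - cos(z)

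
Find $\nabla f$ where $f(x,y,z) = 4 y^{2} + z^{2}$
(0, 8*y, 2*z)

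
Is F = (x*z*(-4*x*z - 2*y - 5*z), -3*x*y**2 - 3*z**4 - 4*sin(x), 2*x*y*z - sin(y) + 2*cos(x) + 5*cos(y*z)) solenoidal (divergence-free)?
No, ∇·F = -4*x*y - 8*x*z**2 - 2*y*z - 5*y*sin(y*z) - 5*z**2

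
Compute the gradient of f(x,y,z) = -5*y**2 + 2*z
(0, -10*y, 2)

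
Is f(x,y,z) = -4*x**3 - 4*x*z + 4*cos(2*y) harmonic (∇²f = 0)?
No, ∇²f = -24*x - 16*cos(2*y)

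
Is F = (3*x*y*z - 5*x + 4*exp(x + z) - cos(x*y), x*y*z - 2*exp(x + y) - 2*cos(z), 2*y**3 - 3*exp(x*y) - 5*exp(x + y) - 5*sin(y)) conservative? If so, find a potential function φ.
No, ∇×F = (-x*y - 3*x*exp(x*y) + 6*y**2 - 5*exp(x + y) - 2*sin(z) - 5*cos(y), 3*x*y + 3*y*exp(x*y) + 5*exp(x + y) + 4*exp(x + z), -3*x*z - x*sin(x*y) + y*z - 2*exp(x + y)) ≠ 0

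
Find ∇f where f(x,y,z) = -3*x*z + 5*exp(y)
(-3*z, 5*exp(y), -3*x)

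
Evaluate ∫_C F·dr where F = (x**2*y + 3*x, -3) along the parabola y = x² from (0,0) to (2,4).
2/5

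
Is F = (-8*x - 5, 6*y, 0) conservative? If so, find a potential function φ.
Yes, F is conservative. φ = -4*x**2 - 5*x + 3*y**2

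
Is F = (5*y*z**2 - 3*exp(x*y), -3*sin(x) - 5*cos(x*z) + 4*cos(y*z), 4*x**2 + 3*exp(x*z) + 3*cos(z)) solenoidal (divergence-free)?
No, ∇·F = 3*x*exp(x*z) - 3*y*exp(x*y) - 4*z*sin(y*z) - 3*sin(z)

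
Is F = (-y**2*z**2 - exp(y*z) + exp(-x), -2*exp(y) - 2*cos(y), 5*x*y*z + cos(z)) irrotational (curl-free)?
No, ∇×F = (5*x*z, y*(-2*y*z - 5*z - exp(y*z)), z*(2*y*z + exp(y*z)))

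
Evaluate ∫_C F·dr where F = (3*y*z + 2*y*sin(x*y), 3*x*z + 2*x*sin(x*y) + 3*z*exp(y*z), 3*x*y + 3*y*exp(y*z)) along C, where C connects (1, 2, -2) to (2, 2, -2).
-12 + 2*cos(2) - 2*cos(4)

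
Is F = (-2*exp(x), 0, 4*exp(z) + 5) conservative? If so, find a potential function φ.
Yes, F is conservative. φ = 5*z - 2*exp(x) + 4*exp(z)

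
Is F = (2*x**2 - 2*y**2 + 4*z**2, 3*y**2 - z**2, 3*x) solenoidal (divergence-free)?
No, ∇·F = 4*x + 6*y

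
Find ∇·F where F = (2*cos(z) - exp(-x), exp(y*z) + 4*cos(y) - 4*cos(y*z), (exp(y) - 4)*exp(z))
((z*exp(y*z) + 4*z*sin(y*z) + (exp(y) - 4)*exp(z) - 4*sin(y))*exp(x) + 1)*exp(-x)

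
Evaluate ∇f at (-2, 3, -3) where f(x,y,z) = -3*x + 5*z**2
(-3, 0, -30)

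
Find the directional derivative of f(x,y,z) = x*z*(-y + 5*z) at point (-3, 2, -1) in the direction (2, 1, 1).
47*sqrt(6)/6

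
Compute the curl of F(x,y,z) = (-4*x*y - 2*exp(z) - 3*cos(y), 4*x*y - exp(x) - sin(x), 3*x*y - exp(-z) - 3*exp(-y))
(3*x + 3*exp(-y), -3*y - 2*exp(z), 4*x + 4*y - exp(x) - 3*sin(y) - cos(x))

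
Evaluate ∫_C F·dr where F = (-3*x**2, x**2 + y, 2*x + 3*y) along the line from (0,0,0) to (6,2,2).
-172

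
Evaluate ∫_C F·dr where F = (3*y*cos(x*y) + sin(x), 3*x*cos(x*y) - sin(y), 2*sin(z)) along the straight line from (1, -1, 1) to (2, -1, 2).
3*sqrt(2)*(-sin(pi/4 + 2) + sin(pi/4 + 1))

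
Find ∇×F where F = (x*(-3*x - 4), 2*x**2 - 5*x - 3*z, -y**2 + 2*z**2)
(3 - 2*y, 0, 4*x - 5)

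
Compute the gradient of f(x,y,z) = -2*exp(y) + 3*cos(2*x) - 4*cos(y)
(-6*sin(2*x), -2*exp(y) + 4*sin(y), 0)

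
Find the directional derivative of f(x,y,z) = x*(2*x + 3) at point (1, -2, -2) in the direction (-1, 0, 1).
-7*sqrt(2)/2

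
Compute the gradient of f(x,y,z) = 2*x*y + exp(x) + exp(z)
(2*y + exp(x), 2*x, exp(z))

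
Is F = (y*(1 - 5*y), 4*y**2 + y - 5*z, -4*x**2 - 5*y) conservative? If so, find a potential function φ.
No, ∇×F = (0, 8*x, 10*y - 1) ≠ 0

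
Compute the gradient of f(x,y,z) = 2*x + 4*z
(2, 0, 4)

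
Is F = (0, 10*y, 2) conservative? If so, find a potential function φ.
Yes, F is conservative. φ = 5*y**2 + 2*z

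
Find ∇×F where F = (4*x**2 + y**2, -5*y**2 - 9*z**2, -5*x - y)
(18*z - 1, 5, -2*y)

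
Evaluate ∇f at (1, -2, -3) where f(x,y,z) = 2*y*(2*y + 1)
(0, -14, 0)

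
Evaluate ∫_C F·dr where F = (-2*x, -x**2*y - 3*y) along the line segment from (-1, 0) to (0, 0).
1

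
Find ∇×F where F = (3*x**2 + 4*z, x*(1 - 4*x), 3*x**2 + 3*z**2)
(0, 4 - 6*x, 1 - 8*x)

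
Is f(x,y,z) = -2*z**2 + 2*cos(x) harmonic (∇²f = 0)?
No, ∇²f = -2*cos(x) - 4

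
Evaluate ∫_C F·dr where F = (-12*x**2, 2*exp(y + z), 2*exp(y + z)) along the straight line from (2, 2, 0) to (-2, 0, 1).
-2*exp(2) + 2*E + 64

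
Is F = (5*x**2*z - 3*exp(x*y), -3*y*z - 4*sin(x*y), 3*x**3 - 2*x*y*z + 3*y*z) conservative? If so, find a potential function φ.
No, ∇×F = (-2*x*z + 3*y + 3*z, -4*x**2 + 2*y*z, 3*x*exp(x*y) - 4*y*cos(x*y)) ≠ 0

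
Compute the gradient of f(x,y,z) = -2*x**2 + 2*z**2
(-4*x, 0, 4*z)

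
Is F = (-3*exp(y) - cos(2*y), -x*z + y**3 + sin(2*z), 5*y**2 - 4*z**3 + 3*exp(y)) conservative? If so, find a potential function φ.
No, ∇×F = (x + 10*y + 3*exp(y) - 2*cos(2*z), 0, -z + 3*exp(y) - 2*sin(2*y)) ≠ 0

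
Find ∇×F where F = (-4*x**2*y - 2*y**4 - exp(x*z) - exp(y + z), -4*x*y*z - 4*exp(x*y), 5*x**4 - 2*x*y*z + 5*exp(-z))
(2*x*(2*y - z), -20*x**3 - x*exp(x*z) + 2*y*z - exp(y + z), 4*x**2 + 8*y**3 - 4*y*z - 4*y*exp(x*y) + exp(y + z))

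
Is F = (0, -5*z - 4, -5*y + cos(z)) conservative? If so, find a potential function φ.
Yes, F is conservative. φ = -5*y*z - 4*y + sin(z)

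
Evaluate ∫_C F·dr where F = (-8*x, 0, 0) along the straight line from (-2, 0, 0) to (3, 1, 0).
-20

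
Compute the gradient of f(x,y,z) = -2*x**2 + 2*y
(-4*x, 2, 0)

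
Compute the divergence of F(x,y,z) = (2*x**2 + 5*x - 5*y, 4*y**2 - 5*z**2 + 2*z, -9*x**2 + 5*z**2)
4*x + 8*y + 10*z + 5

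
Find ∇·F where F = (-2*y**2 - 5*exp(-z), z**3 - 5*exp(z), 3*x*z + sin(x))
3*x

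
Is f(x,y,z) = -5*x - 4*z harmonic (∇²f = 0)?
Yes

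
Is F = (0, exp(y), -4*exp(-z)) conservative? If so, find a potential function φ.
Yes, F is conservative. φ = exp(y) + 4*exp(-z)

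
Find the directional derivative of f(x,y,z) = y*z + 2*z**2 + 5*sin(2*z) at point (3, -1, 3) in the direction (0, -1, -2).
-sqrt(5)*(4*cos(6) + 5)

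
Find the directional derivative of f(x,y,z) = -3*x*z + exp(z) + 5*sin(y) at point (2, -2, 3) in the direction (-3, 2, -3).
sqrt(22)*(-3*exp(3) + 10*cos(2) + 45)/22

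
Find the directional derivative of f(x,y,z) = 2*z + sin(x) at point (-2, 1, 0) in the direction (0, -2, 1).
2*sqrt(5)/5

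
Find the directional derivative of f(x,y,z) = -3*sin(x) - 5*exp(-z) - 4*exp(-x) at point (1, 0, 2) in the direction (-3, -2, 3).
3*sqrt(22)*(E*(-4 + 3*E*cos(1)) + 5)*exp(-2)/22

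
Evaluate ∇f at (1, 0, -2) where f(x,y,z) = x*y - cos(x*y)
(0, 1, 0)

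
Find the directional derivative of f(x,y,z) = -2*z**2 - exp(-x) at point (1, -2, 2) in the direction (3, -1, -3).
3*sqrt(19)*(1 + 8*E)*exp(-1)/19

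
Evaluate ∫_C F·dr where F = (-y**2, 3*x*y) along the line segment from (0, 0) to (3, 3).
18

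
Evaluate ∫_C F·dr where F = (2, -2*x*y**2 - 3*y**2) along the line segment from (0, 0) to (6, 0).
12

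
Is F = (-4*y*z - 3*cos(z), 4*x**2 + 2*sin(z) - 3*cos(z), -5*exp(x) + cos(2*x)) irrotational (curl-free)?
No, ∇×F = (-3*sin(z) - 2*cos(z), -4*y + 5*exp(x) + 2*sin(2*x) + 3*sin(z), 8*x + 4*z)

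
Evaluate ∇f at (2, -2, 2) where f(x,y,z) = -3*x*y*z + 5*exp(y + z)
(12, -7, 17)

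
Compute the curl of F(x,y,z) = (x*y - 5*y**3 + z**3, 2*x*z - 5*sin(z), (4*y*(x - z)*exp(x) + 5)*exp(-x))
(2*x - 4*z + 5*cos(z), -4*y + 3*z**2 + 5*exp(-x), -x + 15*y**2 + 2*z)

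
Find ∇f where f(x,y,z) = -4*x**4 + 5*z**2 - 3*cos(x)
(-16*x**3 + 3*sin(x), 0, 10*z)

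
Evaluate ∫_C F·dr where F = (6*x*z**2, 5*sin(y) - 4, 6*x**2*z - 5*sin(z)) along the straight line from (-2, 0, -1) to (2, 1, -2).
-10*cos(1) + 5*cos(2) + 37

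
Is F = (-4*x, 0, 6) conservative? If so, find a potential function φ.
Yes, F is conservative. φ = -2*x**2 + 6*z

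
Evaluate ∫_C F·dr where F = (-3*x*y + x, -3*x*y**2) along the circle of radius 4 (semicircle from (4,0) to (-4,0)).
-96*pi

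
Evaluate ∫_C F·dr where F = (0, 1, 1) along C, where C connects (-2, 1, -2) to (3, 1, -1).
1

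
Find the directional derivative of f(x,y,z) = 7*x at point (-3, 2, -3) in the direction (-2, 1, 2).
-14/3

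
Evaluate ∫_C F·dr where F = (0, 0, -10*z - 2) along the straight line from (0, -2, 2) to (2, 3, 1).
17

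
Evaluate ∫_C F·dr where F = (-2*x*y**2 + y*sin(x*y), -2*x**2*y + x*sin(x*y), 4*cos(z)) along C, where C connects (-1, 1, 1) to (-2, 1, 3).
-4*sin(1) - 3 - cos(2) + cos(1) + 4*sin(3)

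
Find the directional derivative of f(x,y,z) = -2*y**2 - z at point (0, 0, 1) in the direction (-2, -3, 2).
-2*sqrt(17)/17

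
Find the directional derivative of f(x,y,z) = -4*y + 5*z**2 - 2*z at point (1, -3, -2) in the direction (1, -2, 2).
-12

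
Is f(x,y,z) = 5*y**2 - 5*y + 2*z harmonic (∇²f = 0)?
No, ∇²f = 10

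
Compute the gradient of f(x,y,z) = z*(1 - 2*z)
(0, 0, 1 - 4*z)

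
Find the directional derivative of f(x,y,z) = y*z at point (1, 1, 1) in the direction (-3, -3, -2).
-5*sqrt(22)/22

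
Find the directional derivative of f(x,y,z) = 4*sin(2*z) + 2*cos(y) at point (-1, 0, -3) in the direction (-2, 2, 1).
8*cos(6)/3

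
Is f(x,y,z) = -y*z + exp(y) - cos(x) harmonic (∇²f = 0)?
No, ∇²f = exp(y) + cos(x)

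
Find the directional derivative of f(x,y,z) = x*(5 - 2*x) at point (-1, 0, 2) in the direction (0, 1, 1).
0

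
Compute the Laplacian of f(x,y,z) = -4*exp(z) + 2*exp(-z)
-4*exp(z) + 2*exp(-z)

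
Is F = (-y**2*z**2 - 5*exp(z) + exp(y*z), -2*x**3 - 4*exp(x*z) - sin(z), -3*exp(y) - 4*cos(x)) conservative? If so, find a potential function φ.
No, ∇×F = (4*x*exp(x*z) - 3*exp(y) + cos(z), -2*y**2*z + y*exp(y*z) - 5*exp(z) - 4*sin(x), -6*x**2 + 2*y*z**2 - 4*z*exp(x*z) - z*exp(y*z)) ≠ 0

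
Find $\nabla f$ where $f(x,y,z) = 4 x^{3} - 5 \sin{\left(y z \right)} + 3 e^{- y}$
(12*x**2, -5*z*cos(y*z) - 3*exp(-y), -5*y*cos(y*z))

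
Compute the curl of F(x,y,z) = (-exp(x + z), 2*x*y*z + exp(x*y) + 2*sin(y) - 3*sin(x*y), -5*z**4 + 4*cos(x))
(-2*x*y, -exp(x + z) + 4*sin(x), y*(2*z + exp(x*y) - 3*cos(x*y)))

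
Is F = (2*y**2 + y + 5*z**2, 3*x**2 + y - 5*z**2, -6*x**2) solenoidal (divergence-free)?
No, ∇·F = 1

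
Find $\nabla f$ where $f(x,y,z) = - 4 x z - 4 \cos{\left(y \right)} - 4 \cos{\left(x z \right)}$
(4*z*(sin(x*z) - 1), 4*sin(y), 4*x*(sin(x*z) - 1))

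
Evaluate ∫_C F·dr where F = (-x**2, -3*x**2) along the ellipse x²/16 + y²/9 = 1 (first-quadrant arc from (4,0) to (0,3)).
-224/3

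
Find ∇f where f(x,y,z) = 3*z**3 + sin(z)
(0, 0, 9*z**2 + cos(z))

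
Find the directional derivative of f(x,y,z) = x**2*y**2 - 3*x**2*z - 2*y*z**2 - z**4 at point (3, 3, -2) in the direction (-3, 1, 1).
-195*sqrt(11)/11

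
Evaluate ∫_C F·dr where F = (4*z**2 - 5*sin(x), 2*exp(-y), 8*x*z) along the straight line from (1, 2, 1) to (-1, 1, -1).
-8 - 2*exp(-1) + 2*exp(-2)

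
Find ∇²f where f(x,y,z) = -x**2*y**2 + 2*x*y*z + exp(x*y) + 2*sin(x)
x**2*(exp(x*y) - 2) + y**2*exp(x*y) - 2*y**2 - 2*sin(x)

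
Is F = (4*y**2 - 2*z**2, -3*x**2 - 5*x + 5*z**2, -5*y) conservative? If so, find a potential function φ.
No, ∇×F = (-10*z - 5, -4*z, -6*x - 8*y - 5) ≠ 0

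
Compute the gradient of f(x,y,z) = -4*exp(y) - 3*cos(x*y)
(3*y*sin(x*y), 3*x*sin(x*y) - 4*exp(y), 0)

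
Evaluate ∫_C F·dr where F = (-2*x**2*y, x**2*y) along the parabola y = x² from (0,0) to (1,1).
-1/15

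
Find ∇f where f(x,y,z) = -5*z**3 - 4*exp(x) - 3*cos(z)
(-4*exp(x), 0, -15*z**2 + 3*sin(z))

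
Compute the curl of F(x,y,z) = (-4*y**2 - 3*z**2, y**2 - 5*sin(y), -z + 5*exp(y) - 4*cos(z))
(5*exp(y), -6*z, 8*y)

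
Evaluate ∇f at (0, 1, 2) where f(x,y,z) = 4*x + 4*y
(4, 4, 0)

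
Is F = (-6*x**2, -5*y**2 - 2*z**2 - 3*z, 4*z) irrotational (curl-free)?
No, ∇×F = (4*z + 3, 0, 0)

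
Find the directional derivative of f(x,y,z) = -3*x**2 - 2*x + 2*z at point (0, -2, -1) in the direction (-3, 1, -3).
0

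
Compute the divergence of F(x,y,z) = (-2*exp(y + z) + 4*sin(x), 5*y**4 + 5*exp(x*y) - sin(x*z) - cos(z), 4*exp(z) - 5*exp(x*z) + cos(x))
5*x*exp(x*y) - 5*x*exp(x*z) + 20*y**3 + 4*exp(z) + 4*cos(x)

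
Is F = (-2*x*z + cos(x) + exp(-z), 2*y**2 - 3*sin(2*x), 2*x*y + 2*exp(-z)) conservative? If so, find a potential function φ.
No, ∇×F = (2*x, -2*x - 2*y - exp(-z), -6*cos(2*x)) ≠ 0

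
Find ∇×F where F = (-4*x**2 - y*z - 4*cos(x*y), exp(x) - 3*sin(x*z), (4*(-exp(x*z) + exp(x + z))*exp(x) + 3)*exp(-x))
(3*x*cos(x*z), -y + 4*z*exp(x*z) - 4*exp(x + z) + 3*exp(-x), -4*x*sin(x*y) - 3*z*cos(x*z) + z + exp(x))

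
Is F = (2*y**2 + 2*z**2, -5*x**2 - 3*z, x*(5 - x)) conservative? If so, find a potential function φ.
No, ∇×F = (3, 2*x + 4*z - 5, -10*x - 4*y) ≠ 0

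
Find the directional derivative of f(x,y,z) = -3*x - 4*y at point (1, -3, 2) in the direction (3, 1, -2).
-13*sqrt(14)/14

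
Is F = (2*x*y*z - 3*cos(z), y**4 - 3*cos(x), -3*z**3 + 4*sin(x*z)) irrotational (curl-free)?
No, ∇×F = (0, 2*x*y - 4*z*cos(x*z) + 3*sin(z), -2*x*z + 3*sin(x))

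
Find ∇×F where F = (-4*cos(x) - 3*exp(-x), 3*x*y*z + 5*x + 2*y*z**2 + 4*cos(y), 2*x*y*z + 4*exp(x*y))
(-3*x*y + 2*x*z + 4*x*exp(x*y) - 4*y*z, 2*y*(-z - 2*exp(x*y)), 3*y*z + 5)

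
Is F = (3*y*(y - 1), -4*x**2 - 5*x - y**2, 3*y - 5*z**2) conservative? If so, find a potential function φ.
No, ∇×F = (3, 0, -8*x - 6*y - 2) ≠ 0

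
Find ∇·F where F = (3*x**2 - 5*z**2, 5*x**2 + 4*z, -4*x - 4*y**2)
6*x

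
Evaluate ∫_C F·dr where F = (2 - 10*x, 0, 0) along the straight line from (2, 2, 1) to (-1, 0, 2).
9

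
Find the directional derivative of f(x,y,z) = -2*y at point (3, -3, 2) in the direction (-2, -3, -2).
6*sqrt(17)/17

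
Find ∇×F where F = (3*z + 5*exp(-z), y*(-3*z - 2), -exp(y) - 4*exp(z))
(3*y - exp(y), 3 - 5*exp(-z), 0)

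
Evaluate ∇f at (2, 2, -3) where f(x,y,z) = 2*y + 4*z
(0, 2, 4)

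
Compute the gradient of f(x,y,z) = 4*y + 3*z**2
(0, 4, 6*z)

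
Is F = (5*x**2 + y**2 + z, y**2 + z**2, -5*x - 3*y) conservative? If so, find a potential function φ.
No, ∇×F = (-2*z - 3, 6, -2*y) ≠ 0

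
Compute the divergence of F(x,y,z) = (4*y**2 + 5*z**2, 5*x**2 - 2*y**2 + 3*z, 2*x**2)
-4*y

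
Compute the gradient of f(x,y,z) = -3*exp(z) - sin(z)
(0, 0, -3*exp(z) - cos(z))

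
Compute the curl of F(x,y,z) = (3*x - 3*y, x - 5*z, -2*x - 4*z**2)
(5, 2, 4)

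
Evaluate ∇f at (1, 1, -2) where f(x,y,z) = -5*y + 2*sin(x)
(2*cos(1), -5, 0)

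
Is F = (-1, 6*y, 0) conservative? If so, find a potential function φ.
Yes, F is conservative. φ = -x + 3*y**2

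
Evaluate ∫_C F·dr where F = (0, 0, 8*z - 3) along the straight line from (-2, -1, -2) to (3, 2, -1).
-15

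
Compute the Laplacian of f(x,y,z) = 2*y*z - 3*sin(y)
3*sin(y)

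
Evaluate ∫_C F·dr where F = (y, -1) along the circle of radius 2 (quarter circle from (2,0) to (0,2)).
-pi - 2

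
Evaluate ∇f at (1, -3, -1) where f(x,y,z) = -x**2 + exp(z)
(-2, 0, exp(-1))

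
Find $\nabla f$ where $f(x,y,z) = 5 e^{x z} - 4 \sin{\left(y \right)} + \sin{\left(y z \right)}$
(5*z*exp(x*z), z*cos(y*z) - 4*cos(y), 5*x*exp(x*z) + y*cos(y*z))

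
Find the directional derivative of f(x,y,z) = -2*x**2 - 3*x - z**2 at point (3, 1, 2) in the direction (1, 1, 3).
-27*sqrt(11)/11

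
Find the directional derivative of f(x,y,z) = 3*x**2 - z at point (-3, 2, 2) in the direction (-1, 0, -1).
19*sqrt(2)/2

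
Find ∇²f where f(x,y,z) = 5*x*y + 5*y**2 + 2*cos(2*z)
10 - 8*cos(2*z)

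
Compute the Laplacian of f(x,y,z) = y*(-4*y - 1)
-8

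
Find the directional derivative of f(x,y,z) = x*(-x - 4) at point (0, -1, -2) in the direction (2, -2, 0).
-2*sqrt(2)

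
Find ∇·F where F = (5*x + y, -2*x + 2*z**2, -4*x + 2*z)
7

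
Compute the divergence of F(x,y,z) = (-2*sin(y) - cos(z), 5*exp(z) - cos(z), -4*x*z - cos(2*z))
-4*x + 2*sin(2*z)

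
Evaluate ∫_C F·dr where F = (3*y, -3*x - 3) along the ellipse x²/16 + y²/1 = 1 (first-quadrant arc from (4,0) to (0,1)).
-6*pi - 3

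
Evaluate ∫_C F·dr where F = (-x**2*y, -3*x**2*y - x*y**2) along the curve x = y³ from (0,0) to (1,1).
-101/120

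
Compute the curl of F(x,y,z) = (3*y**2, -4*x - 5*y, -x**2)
(0, 2*x, -6*y - 4)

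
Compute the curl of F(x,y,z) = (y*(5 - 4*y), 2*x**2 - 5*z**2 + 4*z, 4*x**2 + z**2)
(10*z - 4, -8*x, 4*x + 8*y - 5)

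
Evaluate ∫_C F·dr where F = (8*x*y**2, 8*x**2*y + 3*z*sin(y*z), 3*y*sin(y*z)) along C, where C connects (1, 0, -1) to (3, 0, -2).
0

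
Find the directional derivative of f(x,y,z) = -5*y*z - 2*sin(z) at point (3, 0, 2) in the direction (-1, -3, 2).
sqrt(14)*(15 - 2*cos(2))/7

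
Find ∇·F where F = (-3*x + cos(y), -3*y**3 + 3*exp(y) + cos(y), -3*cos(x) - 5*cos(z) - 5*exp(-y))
-9*y**2 + 3*exp(y) - sin(y) + 5*sin(z) - 3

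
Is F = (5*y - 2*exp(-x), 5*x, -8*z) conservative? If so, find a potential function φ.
Yes, F is conservative. φ = 5*x*y - 4*z**2 + 2*exp(-x)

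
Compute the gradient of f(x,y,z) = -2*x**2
(-4*x, 0, 0)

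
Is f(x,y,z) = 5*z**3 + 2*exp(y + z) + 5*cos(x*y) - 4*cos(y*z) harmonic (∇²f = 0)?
No, ∇²f = -5*x**2*cos(x*y) - 5*y**2*cos(x*y) + 4*y**2*cos(y*z) + 4*z**2*cos(y*z) + 30*z + 4*exp(y + z)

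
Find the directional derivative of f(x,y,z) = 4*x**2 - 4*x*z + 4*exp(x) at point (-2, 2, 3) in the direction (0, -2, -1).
-8*sqrt(5)/5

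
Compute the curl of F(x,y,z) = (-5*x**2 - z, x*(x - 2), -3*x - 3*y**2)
(-6*y, 2, 2*x - 2)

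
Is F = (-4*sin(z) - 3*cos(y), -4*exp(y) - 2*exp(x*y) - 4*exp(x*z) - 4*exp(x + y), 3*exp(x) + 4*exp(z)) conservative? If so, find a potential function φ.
No, ∇×F = (4*x*exp(x*z), -3*exp(x) - 4*cos(z), -2*y*exp(x*y) - 4*z*exp(x*z) - 4*exp(x + y) - 3*sin(y)) ≠ 0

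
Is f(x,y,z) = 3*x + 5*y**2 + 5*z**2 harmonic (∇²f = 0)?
No, ∇²f = 20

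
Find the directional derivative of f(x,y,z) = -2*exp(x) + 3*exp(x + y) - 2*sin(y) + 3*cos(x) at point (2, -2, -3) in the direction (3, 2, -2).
sqrt(17)*(-6*exp(2) - 9*sin(2) - 4*cos(2) + 15)/17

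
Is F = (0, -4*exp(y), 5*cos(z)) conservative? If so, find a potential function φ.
Yes, F is conservative. φ = -4*exp(y) + 5*sin(z)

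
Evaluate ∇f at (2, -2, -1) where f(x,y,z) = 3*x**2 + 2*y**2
(12, -8, 0)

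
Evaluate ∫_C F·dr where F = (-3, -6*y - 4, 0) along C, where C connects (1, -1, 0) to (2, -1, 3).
-3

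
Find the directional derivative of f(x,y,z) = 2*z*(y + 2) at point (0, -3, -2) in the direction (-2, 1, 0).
-4*sqrt(5)/5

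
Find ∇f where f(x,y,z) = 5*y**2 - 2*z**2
(0, 10*y, -4*z)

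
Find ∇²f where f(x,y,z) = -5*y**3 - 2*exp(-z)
-30*y - 2*exp(-z)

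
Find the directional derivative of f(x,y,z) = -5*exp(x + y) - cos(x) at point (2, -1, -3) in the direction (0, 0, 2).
0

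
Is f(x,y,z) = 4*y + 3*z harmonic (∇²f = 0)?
Yes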